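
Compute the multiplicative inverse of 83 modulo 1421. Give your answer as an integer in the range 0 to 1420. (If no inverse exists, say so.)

993

Run Euclid on (1421, 83):
1421 = 17·83 + 10
83 = 8·10 + 3
10 = 3·3 + 1
3 = 3·1 + 0
gcd = 1, so the inverse exists. Back-substitute:
1 = 10 − 3·3
1 = −3·83 + 25·10
1 = 25·1421 − 428·83
So 83·(-428) ≡ 1 (mod 1421), and -428 ≡ 993 (mod 1421).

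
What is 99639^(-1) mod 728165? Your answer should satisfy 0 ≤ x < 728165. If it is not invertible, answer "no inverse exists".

Apply the Euclidean algorithm to 728165 and 99639:
728165 = 7×99639 + 30692
99639 = 3×30692 + 7563
30692 = 4×7563 + 440
7563 = 17×440 + 83
440 = 5×83 + 25
83 = 3×25 + 8
25 = 3×8 + 1
8 = 8×1 + 0
The gcd is 1. Working backward:
1 = 25 − 3·8
1 = −3·83 + 10·25
1 = 10·440 − 53·83
1 = −53·7563 + 911·440
1 = 911·30692 − 3697·7563
1 = −3697·99639 + 12002·30692
1 = 12002·728165 − 87711·99639
Thus 99639·(-87711) ≡ 1 (mod 728165); reducing, -87711 mod 728165 = 640454.

640454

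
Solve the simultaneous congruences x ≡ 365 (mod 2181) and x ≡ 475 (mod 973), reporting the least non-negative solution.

678656

Write x = 365 + 2181·k. Then 2181·k ≡ 475 − 365 ≡ 110 (mod 973).
Need 2181⁻¹ mod 973. Extended Euclid on (973, 235):
973 = 4*235 + 33
235 = 7*33 + 4
33 = 8*4 + 1
4 = 4*1 + 0
Back-substitute:
1 = 33 − 8·4
1 = −8·235 + 57·33
1 = 57·973 − 236·235
2181⁻¹ ≡ 737 (mod 973), so k ≡ 737·110 ≡ 311 (mod 973).
x = 365 + 2181·311 = 678656.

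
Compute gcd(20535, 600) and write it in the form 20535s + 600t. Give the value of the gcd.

15

Euclidean algorithm:
20535 = 34·600 + 135
600 = 4·135 + 60
135 = 2·60 + 15
60 = 4·15 + 0
gcd(20535, 600) = 15.
Working backward:
15 = 135 − 2·60
15 = −2·600 + 9·135
15 = 9·20535 − 308·600
So 15 = (9)·20535 + (-308)·600.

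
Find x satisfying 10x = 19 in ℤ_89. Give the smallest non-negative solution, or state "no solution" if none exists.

First find gcd(10, 89):
89 = 8×10 + 9
10 = 1×9 + 1
9 = 9×1 + 0
gcd = 1, so a unique solution mod 89 exists.
Back-substitute for the Bézout coefficients:
1 = 10 − 9
1 = −89 + 9·10
So 10·(9) ≡ 1 (mod 89), giving 10⁻¹ ≡ 9.
x ≡ 10⁻¹·19 ≡ 9·19 ≡ 82 (mod 89).

82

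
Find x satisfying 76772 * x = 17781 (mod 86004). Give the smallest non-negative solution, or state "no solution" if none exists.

no solution

gcd(76772, 86004):
86004 = 1·76772 + 9232
76772 = 8·9232 + 2916
9232 = 3·2916 + 484
2916 = 6·484 + 12
484 = 40·12 + 4
12 = 3·4 + 0
gcd = 4, but 4 ∤ 17781, so the congruence has no solution.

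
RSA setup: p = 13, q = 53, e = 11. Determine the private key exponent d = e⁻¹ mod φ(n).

227

φ(n) = (p−1)(q−1) = 12·52 = 624.
Need d with 11·d ≡ 1 (mod 624). Apply the extended Euclidean algorithm:
624 = 56·11 + 8
11 = 1·8 + 3
8 = 2·3 + 2
3 = 1·2 + 1
2 = 2·1 + 0
Back-substitute:
1 = 3 − 2
1 = −8 + 3·3
1 = 3·11 − 4·8
1 = −4·624 + 227·11
So 11·227 ≡ 1 (mod 624), hence d = 227.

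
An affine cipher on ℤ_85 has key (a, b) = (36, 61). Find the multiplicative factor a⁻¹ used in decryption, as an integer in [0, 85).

26

Apply the Euclidean algorithm to 85 and 36:
85 = 2*36 + 13
36 = 2*13 + 10
13 = 1*10 + 3
10 = 3*3 + 1
3 = 3*1 + 0
Since gcd(36, 85) = 1, back-substitute to write 1 as a combination:
1 = 10 − 3·3
1 = −3·13 + 4·10
1 = 4·36 − 11·13
1 = −11·85 + 26·36
So 36·26 ≡ 1 (mod 85).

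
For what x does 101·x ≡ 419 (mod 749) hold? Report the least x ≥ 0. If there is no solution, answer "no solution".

590

First find gcd(101, 749):
749 = 7*101 + 42
101 = 2*42 + 17
42 = 2*17 + 8
17 = 2*8 + 1
8 = 8*1 + 0
gcd = 1, so a unique solution mod 749 exists.
Back-substitute for the Bézout coefficients:
1 = 17 − 2·8
1 = −2·42 + 5·17
1 = 5·101 − 12·42
1 = −12·749 + 89·101
So 101·(89) ≡ 1 (mod 749), giving 101⁻¹ ≡ 89.
x ≡ 101⁻¹·419 ≡ 89·419 ≡ 590 (mod 749).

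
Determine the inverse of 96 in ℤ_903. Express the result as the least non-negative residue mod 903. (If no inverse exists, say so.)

Compute gcd(96, 903):
903 = 9·96 + 39
96 = 2·39 + 18
39 = 2·18 + 3
18 = 6·3 + 0
Since gcd = 3 > 1, 96 is not a unit mod 903.

no inverse exists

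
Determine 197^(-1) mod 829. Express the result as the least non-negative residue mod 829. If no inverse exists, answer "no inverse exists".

101

Apply the Euclidean algorithm to 829 and 197:
829 = 4×197 + 41
197 = 4×41 + 33
41 = 1×33 + 8
33 = 4×8 + 1
8 = 8×1 + 0
The gcd is 1. Working backward:
1 = 33 − 4·8
1 = −4·41 + 5·33
1 = 5·197 − 24·41
1 = −24·829 + 101·197
So 197·101 ≡ 1 (mod 829).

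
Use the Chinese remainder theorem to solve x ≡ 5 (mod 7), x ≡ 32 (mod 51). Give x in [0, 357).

Write x = 5 + 7·k. Then 7·k ≡ 32 − 5 ≡ 27 (mod 51).
Need 7⁻¹ mod 51. Extended Euclid on (51, 7):
51 = 7×7 + 2
7 = 3×2 + 1
2 = 2×1 + 0
Back-substitute:
1 = 7 − 3·2
1 = −3·51 + 22·7
7⁻¹ ≡ 22 (mod 51), so k ≡ 22·27 ≡ 33 (mod 51).
x = 5 + 7·33 = 236.

236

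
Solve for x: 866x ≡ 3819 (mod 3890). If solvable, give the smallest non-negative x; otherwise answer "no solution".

gcd(866, 3890):
3890 = 4×866 + 426
866 = 2×426 + 14
426 = 30×14 + 6
14 = 2×6 + 2
6 = 3×2 + 0
gcd = 2, but 2 ∤ 3819, so the congruence has no solution.

no solution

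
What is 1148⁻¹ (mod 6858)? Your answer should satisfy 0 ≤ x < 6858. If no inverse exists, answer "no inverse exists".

Euclidean algorithm on 6858, 1148:
6858 = 5*1148 + 1118
1148 = 1*1118 + 30
1118 = 37*30 + 8
30 = 3*8 + 6
8 = 1*6 + 2
6 = 3*2 + 0
Since gcd = 2 > 1, 1148 is not a unit mod 6858.

no inverse exists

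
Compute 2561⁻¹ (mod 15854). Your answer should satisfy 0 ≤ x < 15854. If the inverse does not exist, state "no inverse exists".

Apply the Euclidean algorithm to 15854 and 2561:
15854 = 6×2561 + 488
2561 = 5×488 + 121
488 = 4×121 + 4
121 = 30×4 + 1
4 = 4×1 + 0
gcd = 1, so the inverse exists. Back-substitute:
1 = 121 − 30·4
1 = −30·488 + 121·121
1 = 121·2561 − 635·488
1 = −635·15854 + 3931·2561
So 2561·3931 ≡ 1 (mod 15854).

3931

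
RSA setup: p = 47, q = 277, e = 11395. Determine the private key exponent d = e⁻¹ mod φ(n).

φ(n) = (p−1)(q−1) = 46·276 = 12696.
Need d with 11395·d ≡ 1 (mod 12696). Apply the extended Euclidean algorithm:
12696 = 1*11395 + 1301
11395 = 8*1301 + 987
1301 = 1*987 + 314
987 = 3*314 + 45
314 = 6*45 + 44
45 = 1*44 + 1
44 = 44*1 + 0
Back-substitute:
1 = 45 − 44
1 = −314 + 7·45
1 = 7·987 − 22·314
1 = −22·1301 + 29·987
1 = 29·11395 − 254·1301
1 = −254·12696 + 283·11395
So 11395·283 ≡ 1 (mod 12696), hence d = 283.

283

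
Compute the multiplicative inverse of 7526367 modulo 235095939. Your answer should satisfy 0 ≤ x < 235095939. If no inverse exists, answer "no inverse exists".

no inverse exists

Compute gcd(7526367, 235095939):
235095939 = 31*7526367 + 1778562
7526367 = 4*1778562 + 412119
1778562 = 4*412119 + 130086
412119 = 3*130086 + 21861
130086 = 5*21861 + 20781
21861 = 1*20781 + 1080
20781 = 19*1080 + 261
1080 = 4*261 + 36
261 = 7*36 + 9
36 = 4*9 + 0
Since gcd = 9 > 1, 7526367 is not a unit mod 235095939.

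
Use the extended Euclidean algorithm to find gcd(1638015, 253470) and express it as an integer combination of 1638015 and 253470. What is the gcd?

15

Repeated division:
1638015 = 6×253470 + 117195
253470 = 2×117195 + 19080
117195 = 6×19080 + 2715
19080 = 7×2715 + 75
2715 = 36×75 + 15
75 = 5×15 + 0
gcd(1638015, 253470) = 15.
Back-substituting:
15 = 2715 − 36·75
15 = −36·19080 + 253·2715
15 = 253·117195 − 1554·19080
15 = −1554·253470 + 3361·117195
15 = 3361·1638015 − 21720·253470
So 15 = (3361)·1638015 + (-21720)·253470.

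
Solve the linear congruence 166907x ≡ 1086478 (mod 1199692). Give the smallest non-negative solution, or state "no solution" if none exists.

gcd(166907, 1199692):
1199692 = 7*166907 + 31343
166907 = 5*31343 + 10192
31343 = 3*10192 + 767
10192 = 13*767 + 221
767 = 3*221 + 104
221 = 2*104 + 13
104 = 8*13 + 0
gcd = 13, but 13 ∤ 1086478, so the congruence has no solution.

no solution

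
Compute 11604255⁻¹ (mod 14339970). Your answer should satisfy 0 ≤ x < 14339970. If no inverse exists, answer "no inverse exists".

no inverse exists

Euclidean algorithm on 14339970, 11604255:
14339970 = 1·11604255 + 2735715
11604255 = 4·2735715 + 661395
2735715 = 4·661395 + 90135
661395 = 7·90135 + 30450
90135 = 2·30450 + 29235
30450 = 1·29235 + 1215
29235 = 24·1215 + 75
1215 = 16·75 + 15
75 = 5·15 + 0
gcd(11604255, 14339970) = 15 ≠ 1, so 11604255 has no multiplicative inverse modulo 14339970.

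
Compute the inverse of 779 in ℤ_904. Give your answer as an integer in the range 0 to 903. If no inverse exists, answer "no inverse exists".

499

Run Euclid on (904, 779):
904 = 1·779 + 125
779 = 6·125 + 29
125 = 4·29 + 9
29 = 3·9 + 2
9 = 4·2 + 1
2 = 2·1 + 0
The gcd is 1. Working backward:
1 = 9 − 4·2
1 = −4·29 + 13·9
1 = 13·125 − 56·29
1 = −56·779 + 349·125
1 = 349·904 − 405·779
Hence 779⁻¹ ≡ -405 ≡ 499 (mod 904).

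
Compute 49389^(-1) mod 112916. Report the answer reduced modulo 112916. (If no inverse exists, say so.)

59461

gcd(112916, 49389) by repeated division:
112916 = 2*49389 + 14138
49389 = 3*14138 + 6975
14138 = 2*6975 + 188
6975 = 37*188 + 19
188 = 9*19 + 17
19 = 1*17 + 2
17 = 8*2 + 1
2 = 2*1 + 0
Since gcd(49389, 112916) = 1, back-substitute to write 1 as a combination:
1 = 17 − 8·2
1 = −8·19 + 9·17
1 = 9·188 − 89·19
1 = −89·6975 + 3302·188
1 = 3302·14138 − 6693·6975
1 = −6693·49389 + 23381·14138
1 = 23381·112916 − 53455·49389
Thus 49389·(-53455) ≡ 1 (mod 112916); reducing, -53455 mod 112916 = 59461.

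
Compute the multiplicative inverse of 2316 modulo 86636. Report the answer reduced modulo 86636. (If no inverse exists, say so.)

no inverse exists

Compute gcd(2316, 86636):
86636 = 37×2316 + 944
2316 = 2×944 + 428
944 = 2×428 + 88
428 = 4×88 + 76
88 = 1×76 + 12
76 = 6×12 + 4
12 = 3×4 + 0
Since gcd = 4 > 1, 2316 is not a unit mod 86636.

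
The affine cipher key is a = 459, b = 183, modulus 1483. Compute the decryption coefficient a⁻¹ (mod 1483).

1441

Run Euclid on (1483, 459):
1483 = 3×459 + 106
459 = 4×106 + 35
106 = 3×35 + 1
35 = 35×1 + 0
gcd = 1, so the inverse exists. Back-substitute:
1 = 106 − 3·35
1 = −3·459 + 13·106
1 = 13·1483 − 42·459
So 459·(-42) ≡ 1 (mod 1483), and -42 ≡ 1441 (mod 1483).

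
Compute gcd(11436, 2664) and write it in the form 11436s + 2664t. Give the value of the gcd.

Repeated division:
11436 = 4*2664 + 780
2664 = 3*780 + 324
780 = 2*324 + 132
324 = 2*132 + 60
132 = 2*60 + 12
60 = 5*12 + 0
gcd(11436, 2664) = 12.
Working backward:
12 = 132 − 2·60
12 = −2·324 + 5·132
12 = 5·780 − 12·324
12 = −12·2664 + 41·780
12 = 41·11436 − 176·2664
So 12 = (41)·11436 + (-176)·2664.

12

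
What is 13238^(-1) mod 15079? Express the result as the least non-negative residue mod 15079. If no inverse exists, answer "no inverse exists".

Extended Euclidean algorithm:
15079 = 1×13238 + 1841
13238 = 7×1841 + 351
1841 = 5×351 + 86
351 = 4×86 + 7
86 = 12×7 + 2
7 = 3×2 + 1
2 = 2×1 + 0
Since gcd(13238, 15079) = 1, back-substitute to write 1 as a combination:
1 = 7 − 3·2
1 = −3·86 + 37·7
1 = 37·351 − 151·86
1 = −151·1841 + 792·351
1 = 792·13238 − 5695·1841
1 = −5695·15079 + 6487·13238
So 13238·6487 ≡ 1 (mod 15079).

6487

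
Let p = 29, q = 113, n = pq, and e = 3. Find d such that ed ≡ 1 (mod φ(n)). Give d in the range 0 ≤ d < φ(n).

φ(n) = (p−1)(q−1) = 28·112 = 3136.
Need d with 3·d ≡ 1 (mod 3136). Apply the extended Euclidean algorithm:
3136 = 1045·3 + 1
3 = 3·1 + 0
Back-substitute:
1 = 3136 − 1045·3
So 3·(-1045) ≡ 1 (mod 3136), hence d ≡ -1045 ≡ 2091 (mod 3136).

2091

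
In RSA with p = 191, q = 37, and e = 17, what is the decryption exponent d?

φ(n) = (p−1)(q−1) = 190·36 = 6840.
Need d with 17·d ≡ 1 (mod 6840). Apply the extended Euclidean algorithm:
6840 = 402*17 + 6
17 = 2*6 + 5
6 = 1*5 + 1
5 = 5*1 + 0
Back-substitute:
1 = 6 − 5
1 = −17 + 3·6
1 = 3·6840 − 1207·17
So 17·(-1207) ≡ 1 (mod 6840), hence d ≡ -1207 ≡ 5633 (mod 6840).

5633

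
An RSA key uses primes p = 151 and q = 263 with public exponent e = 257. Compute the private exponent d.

φ(n) = (p−1)(q−1) = 150·262 = 39300.
Need d with 257·d ≡ 1 (mod 39300). Apply the extended Euclidean algorithm:
39300 = 152·257 + 236
257 = 1·236 + 21
236 = 11·21 + 5
21 = 4·5 + 1
5 = 5·1 + 0
Back-substitute:
1 = 21 − 4·5
1 = −4·236 + 45·21
1 = 45·257 − 49·236
1 = −49·39300 + 7493·257
So 257·7493 ≡ 1 (mod 39300), hence d = 7493.

7493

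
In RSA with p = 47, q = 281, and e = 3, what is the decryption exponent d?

8587

φ(n) = (p−1)(q−1) = 46·280 = 12880.
Need d with 3·d ≡ 1 (mod 12880). Apply the extended Euclidean algorithm:
12880 = 4293×3 + 1
3 = 3×1 + 0
Back-substitute:
1 = 12880 − 4293·3
So 3·(-4293) ≡ 1 (mod 12880), hence d ≡ -4293 ≡ 8587 (mod 12880).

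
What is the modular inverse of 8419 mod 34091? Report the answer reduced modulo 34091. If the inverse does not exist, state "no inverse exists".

22919

Run Euclid on (34091, 8419):
34091 = 4·8419 + 415
8419 = 20·415 + 119
415 = 3·119 + 58
119 = 2·58 + 3
58 = 19·3 + 1
3 = 3·1 + 0
The gcd is 1. Working backward:
1 = 58 − 19·3
1 = −19·119 + 39·58
1 = 39·415 − 136·119
1 = −136·8419 + 2759·415
1 = 2759·34091 − 11172·8419
Thus 8419·(-11172) ≡ 1 (mod 34091); reducing, -11172 mod 34091 = 22919.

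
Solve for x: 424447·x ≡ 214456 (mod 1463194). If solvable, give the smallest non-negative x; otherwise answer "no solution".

43464

First find gcd(424447, 1463194):
1463194 = 3*424447 + 189853
424447 = 2*189853 + 44741
189853 = 4*44741 + 10889
44741 = 4*10889 + 1185
10889 = 9*1185 + 224
1185 = 5*224 + 65
224 = 3*65 + 29
65 = 2*29 + 7
29 = 4*7 + 1
7 = 7*1 + 0
gcd = 1, so a unique solution mod 1463194 exists.
Back-substitute for the Bézout coefficients:
1 = 29 − 4·7
1 = −4·65 + 9·29
1 = 9·224 − 31·65
1 = −31·1185 + 164·224
1 = 164·10889 − 1507·1185
1 = −1507·44741 + 6192·10889
1 = 6192·189853 − 26275·44741
1 = −26275·424447 + 58742·189853
1 = 58742·1463194 − 202501·424447
So 424447·(-202501) ≡ 1 (mod 1463194), giving 424447⁻¹ ≡ 1260693.
x ≡ 424447⁻¹·214456 ≡ 1260693·214456 ≡ 43464 (mod 1463194).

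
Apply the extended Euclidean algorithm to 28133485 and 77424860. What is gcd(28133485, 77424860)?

5

Repeated division:
77424860 = 2·28133485 + 21157890
28133485 = 1·21157890 + 6975595
21157890 = 3·6975595 + 231105
6975595 = 30·231105 + 42445
231105 = 5·42445 + 18880
42445 = 2·18880 + 4685
18880 = 4·4685 + 140
4685 = 33·140 + 65
140 = 2·65 + 10
65 = 6·10 + 5
10 = 2·5 + 0
gcd(28133485, 77424860) = 5.
Express as a combination:
5 = 65 − 6·10
5 = −6·140 + 13·65
5 = 13·4685 − 435·140
5 = −435·18880 + 1753·4685
5 = 1753·42445 − 3941·18880
5 = −3941·231105 + 21458·42445
5 = 21458·6975595 − 647681·231105
5 = −647681·21157890 + 1964501·6975595
5 = 1964501·28133485 − 2612182·21157890
5 = −2612182·77424860 + 7188865·28133485
So 5 = (-2612182)·77424860 + (7188865)·28133485.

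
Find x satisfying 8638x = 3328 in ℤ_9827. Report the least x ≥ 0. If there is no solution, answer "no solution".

First find gcd(8638, 9827):
9827 = 1×8638 + 1189
8638 = 7×1189 + 315
1189 = 3×315 + 244
315 = 1×244 + 71
244 = 3×71 + 31
71 = 2×31 + 9
31 = 3×9 + 4
9 = 2×4 + 1
4 = 4×1 + 0
gcd = 1, so a unique solution mod 9827 exists.
Back-substitute for the Bézout coefficients:
1 = 9 − 2·4
1 = −2·31 + 7·9
1 = 7·71 − 16·31
1 = −16·244 + 55·71
1 = 55·315 − 71·244
1 = −71·1189 + 268·315
1 = 268·8638 − 1947·1189
1 = −1947·9827 + 2215·8638
So 8638·(2215) ≡ 1 (mod 9827), giving 8638⁻¹ ≡ 2215.
x ≡ 8638⁻¹·3328 ≡ 2215·3328 ≡ 1270 (mod 9827).

1270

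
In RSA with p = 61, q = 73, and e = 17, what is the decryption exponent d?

2033

φ(n) = (p−1)(q−1) = 60·72 = 4320.
Need d with 17·d ≡ 1 (mod 4320). Apply the extended Euclidean algorithm:
4320 = 254*17 + 2
17 = 8*2 + 1
2 = 2*1 + 0
Back-substitute:
1 = 17 − 8·2
1 = −8·4320 + 2033·17
So 17·2033 ≡ 1 (mod 4320), hence d = 2033.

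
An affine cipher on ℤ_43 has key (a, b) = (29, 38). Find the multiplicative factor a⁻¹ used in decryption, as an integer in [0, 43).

Apply the Euclidean algorithm to 43 and 29:
43 = 1*29 + 14
29 = 2*14 + 1
14 = 14*1 + 0
gcd = 1, so the inverse exists. Back-substitute:
1 = 29 − 2·14
1 = −2·43 + 3·29
So 29·3 ≡ 1 (mod 43).

3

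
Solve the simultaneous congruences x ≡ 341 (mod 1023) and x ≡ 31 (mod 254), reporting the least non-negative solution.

Write x = 341 + 1023·k. Then 1023·k ≡ 31 − 341 ≡ 198 (mod 254).
Need 1023⁻¹ mod 254. Extended Euclid on (254, 7):
254 = 36*7 + 2
7 = 3*2 + 1
2 = 2*1 + 0
Back-substitute:
1 = 7 − 3·2
1 = −3·254 + 109·7
1023⁻¹ ≡ 109 (mod 254), so k ≡ 109·198 ≡ 246 (mod 254).
x = 341 + 1023·246 = 251999.

251999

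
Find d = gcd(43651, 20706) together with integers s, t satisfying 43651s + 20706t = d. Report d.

1

Euclidean algorithm:
43651 = 2×20706 + 2239
20706 = 9×2239 + 555
2239 = 4×555 + 19
555 = 29×19 + 4
19 = 4×4 + 3
4 = 1×3 + 1
3 = 3×1 + 0
gcd(43651, 20706) = 1.
Express as a combination:
1 = 4 − 3
1 = −19 + 5·4
1 = 5·555 − 146·19
1 = −146·2239 + 589·555
1 = 589·20706 − 5447·2239
1 = −5447·43651 + 11483·20706
So 1 = (-5447)·43651 + (11483)·20706.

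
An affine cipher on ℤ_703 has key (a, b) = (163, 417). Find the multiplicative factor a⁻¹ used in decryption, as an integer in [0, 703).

Apply the Euclidean algorithm to 703 and 163:
703 = 4*163 + 51
163 = 3*51 + 10
51 = 5*10 + 1
10 = 10*1 + 0
The gcd is 1. Working backward:
1 = 51 − 5·10
1 = −5·163 + 16·51
1 = 16·703 − 69·163
So 163·(-69) ≡ 1 (mod 703), and -69 ≡ 634 (mod 703).

634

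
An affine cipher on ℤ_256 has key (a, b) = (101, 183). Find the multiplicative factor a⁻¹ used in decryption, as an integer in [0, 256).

109

Apply the Euclidean algorithm to 256 and 101:
256 = 2×101 + 54
101 = 1×54 + 47
54 = 1×47 + 7
47 = 6×7 + 5
7 = 1×5 + 2
5 = 2×2 + 1
2 = 2×1 + 0
gcd = 1, so the inverse exists. Back-substitute:
1 = 5 − 2·2
1 = −2·7 + 3·5
1 = 3·47 − 20·7
1 = −20·54 + 23·47
1 = 23·101 − 43·54
1 = −43·256 + 109·101
So 101·109 ≡ 1 (mod 256).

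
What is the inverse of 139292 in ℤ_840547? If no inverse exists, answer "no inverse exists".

198611

Extended Euclidean algorithm:
840547 = 6×139292 + 4795
139292 = 29×4795 + 237
4795 = 20×237 + 55
237 = 4×55 + 17
55 = 3×17 + 4
17 = 4×4 + 1
4 = 4×1 + 0
Since gcd(139292, 840547) = 1, back-substitute to write 1 as a combination:
1 = 17 − 4·4
1 = −4·55 + 13·17
1 = 13·237 − 56·55
1 = −56·4795 + 1133·237
1 = 1133·139292 − 32913·4795
1 = −32913·840547 + 198611·139292
So 139292·198611 ≡ 1 (mod 840547).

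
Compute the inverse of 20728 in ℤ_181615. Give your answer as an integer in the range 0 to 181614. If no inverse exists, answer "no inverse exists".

gcd(181615, 20728) by repeated division:
181615 = 8*20728 + 15791
20728 = 1*15791 + 4937
15791 = 3*4937 + 980
4937 = 5*980 + 37
980 = 26*37 + 18
37 = 2*18 + 1
18 = 18*1 + 0
Since gcd(20728, 181615) = 1, back-substitute to write 1 as a combination:
1 = 37 − 2·18
1 = −2·980 + 53·37
1 = 53·4937 − 267·980
1 = −267·15791 + 854·4937
1 = 854·20728 − 1121·15791
1 = −1121·181615 + 9822·20728
So 20728·9822 ≡ 1 (mod 181615).

9822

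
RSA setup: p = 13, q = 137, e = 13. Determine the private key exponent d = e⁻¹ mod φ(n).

φ(n) = (p−1)(q−1) = 12·136 = 1632.
Need d with 13·d ≡ 1 (mod 1632). Apply the extended Euclidean algorithm:
1632 = 125*13 + 7
13 = 1*7 + 6
7 = 1*6 + 1
6 = 6*1 + 0
Back-substitute:
1 = 7 − 6
1 = −13 + 2·7
1 = 2·1632 − 251·13
So 13·(-251) ≡ 1 (mod 1632), hence d ≡ -251 ≡ 1381 (mod 1632).

1381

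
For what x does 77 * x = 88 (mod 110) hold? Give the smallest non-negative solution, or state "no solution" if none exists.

First find gcd(77, 110):
110 = 1·77 + 33
77 = 2·33 + 11
33 = 3·11 + 0
gcd = 11 and 11 | 88, so solutions exist. Divide through by 11: 7x ≡ 8 (mod 10).
Now find 7⁻¹ mod 10:
10 = 1×7 + 3
7 = 2×3 + 1
3 = 3×1 + 0
Back-substitute:
1 = 7 − 2·3
1 = −2·10 + 3·7
So 7⁻¹ ≡ 3 (mod 10).
Then x ≡ 3·8 ≡ 4 (mod 10); the smallest non-negative solution is x = 4.

4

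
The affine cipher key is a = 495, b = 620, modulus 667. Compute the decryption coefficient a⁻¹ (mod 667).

508

Run Euclid on (667, 495):
667 = 1·495 + 172
495 = 2·172 + 151
172 = 1·151 + 21
151 = 7·21 + 4
21 = 5·4 + 1
4 = 4·1 + 0
The gcd is 1. Working backward:
1 = 21 − 5·4
1 = −5·151 + 36·21
1 = 36·172 − 41·151
1 = −41·495 + 118·172
1 = 118·667 − 159·495
So 495·(-159) ≡ 1 (mod 667), and -159 ≡ 508 (mod 667).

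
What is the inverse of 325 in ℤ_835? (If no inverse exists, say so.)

no inverse exists

Compute gcd(325, 835):
835 = 2·325 + 185
325 = 1·185 + 140
185 = 1·140 + 45
140 = 3·45 + 5
45 = 9·5 + 0
gcd(325, 835) = 5 ≠ 1, so 325 has no multiplicative inverse modulo 835.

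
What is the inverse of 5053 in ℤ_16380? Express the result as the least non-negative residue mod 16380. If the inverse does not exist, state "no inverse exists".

Run Euclid on (16380, 5053):
16380 = 3×5053 + 1221
5053 = 4×1221 + 169
1221 = 7×169 + 38
169 = 4×38 + 17
38 = 2×17 + 4
17 = 4×4 + 1
4 = 4×1 + 0
Since gcd(5053, 16380) = 1, back-substitute to write 1 as a combination:
1 = 17 − 4·4
1 = −4·38 + 9·17
1 = 9·169 − 40·38
1 = −40·1221 + 289·169
1 = 289·5053 − 1196·1221
1 = −1196·16380 + 3877·5053
So 5053·3877 ≡ 1 (mod 16380).

3877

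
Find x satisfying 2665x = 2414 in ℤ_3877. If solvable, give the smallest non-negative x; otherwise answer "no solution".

3344

First find gcd(2665, 3877):
3877 = 1*2665 + 1212
2665 = 2*1212 + 241
1212 = 5*241 + 7
241 = 34*7 + 3
7 = 2*3 + 1
3 = 3*1 + 0
gcd = 1, so a unique solution mod 3877 exists.
Back-substitute for the Bézout coefficients:
1 = 7 − 2·3
1 = −2·241 + 69·7
1 = 69·1212 − 347·241
1 = −347·2665 + 763·1212
1 = 763·3877 − 1110·2665
So 2665·(-1110) ≡ 1 (mod 3877), giving 2665⁻¹ ≡ 2767.
x ≡ 2665⁻¹·2414 ≡ 2767·2414 ≡ 3344 (mod 3877).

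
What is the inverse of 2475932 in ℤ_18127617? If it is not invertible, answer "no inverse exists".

Run Euclid on (18127617, 2475932):
18127617 = 7·2475932 + 796093
2475932 = 3·796093 + 87653
796093 = 9·87653 + 7216
87653 = 12·7216 + 1061
7216 = 6·1061 + 850
1061 = 1·850 + 211
850 = 4·211 + 6
211 = 35·6 + 1
6 = 6·1 + 0
The gcd is 1. Working backward:
1 = 211 − 35·6
1 = −35·850 + 141·211
1 = 141·1061 − 176·850
1 = −176·7216 + 1197·1061
1 = 1197·87653 − 14540·7216
1 = −14540·796093 + 132057·87653
1 = 132057·2475932 − 410711·796093
1 = −410711·18127617 + 3007034·2475932
So 2475932·3007034 ≡ 1 (mod 18127617).

3007034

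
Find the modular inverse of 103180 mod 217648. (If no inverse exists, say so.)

Euclidean algorithm on 217648, 103180:
217648 = 2·103180 + 11288
103180 = 9·11288 + 1588
11288 = 7·1588 + 172
1588 = 9·172 + 40
172 = 4·40 + 12
40 = 3·12 + 4
12 = 3·4 + 0
gcd(103180, 217648) = 4 ≠ 1, so 103180 has no multiplicative inverse modulo 217648.

no inverse exists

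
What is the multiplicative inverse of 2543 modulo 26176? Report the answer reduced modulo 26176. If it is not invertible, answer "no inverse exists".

6351

Apply the Euclidean algorithm to 26176 and 2543:
26176 = 10·2543 + 746
2543 = 3·746 + 305
746 = 2·305 + 136
305 = 2·136 + 33
136 = 4·33 + 4
33 = 8·4 + 1
4 = 4·1 + 0
Since gcd(2543, 26176) = 1, back-substitute to write 1 as a combination:
1 = 33 − 8·4
1 = −8·136 + 33·33
1 = 33·305 − 74·136
1 = −74·746 + 181·305
1 = 181·2543 − 617·746
1 = −617·26176 + 6351·2543
So 2543·6351 ≡ 1 (mod 26176).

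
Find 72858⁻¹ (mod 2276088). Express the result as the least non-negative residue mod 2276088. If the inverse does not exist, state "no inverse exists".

Compute gcd(72858, 2276088):
2276088 = 31×72858 + 17490
72858 = 4×17490 + 2898
17490 = 6×2898 + 102
2898 = 28×102 + 42
102 = 2×42 + 18
42 = 2×18 + 6
18 = 3×6 + 0
gcd(72858, 2276088) = 6 ≠ 1, so 72858 has no multiplicative inverse modulo 2276088.

no inverse exists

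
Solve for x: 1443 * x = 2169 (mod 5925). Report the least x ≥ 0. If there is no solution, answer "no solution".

408

First find gcd(1443, 5925):
5925 = 4×1443 + 153
1443 = 9×153 + 66
153 = 2×66 + 21
66 = 3×21 + 3
21 = 7×3 + 0
gcd = 3 and 3 | 2169, so solutions exist. Divide through by 3: 481x ≡ 723 (mod 1975).
Now find 481⁻¹ mod 1975:
1975 = 4·481 + 51
481 = 9·51 + 22
51 = 2·22 + 7
22 = 3·7 + 1
7 = 7·1 + 0
Back-substitute:
1 = 22 − 3·7
1 = −3·51 + 7·22
1 = 7·481 − 66·51
1 = −66·1975 + 271·481
So 481⁻¹ ≡ 271 (mod 1975).
Then x ≡ 271·723 ≡ 408 (mod 1975); the smallest non-negative solution is x = 408.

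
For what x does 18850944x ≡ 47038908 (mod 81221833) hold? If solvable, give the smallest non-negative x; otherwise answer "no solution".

10857090

First find gcd(18850944, 81221833):
81221833 = 4*18850944 + 5818057
18850944 = 3*5818057 + 1396773
5818057 = 4*1396773 + 230965
1396773 = 6*230965 + 10983
230965 = 21*10983 + 322
10983 = 34*322 + 35
322 = 9*35 + 7
35 = 5*7 + 0
gcd = 7 and 7 | 47038908, so solutions exist. Divide through by 7: 2692992x ≡ 6719844 (mod 11603119).
Now find 2692992⁻¹ mod 11603119:
11603119 = 4×2692992 + 831151
2692992 = 3×831151 + 199539
831151 = 4×199539 + 32995
199539 = 6×32995 + 1569
32995 = 21×1569 + 46
1569 = 34×46 + 5
46 = 9×5 + 1
5 = 5×1 + 0
Back-substitute:
1 = 46 − 9·5
1 = −9·1569 + 307·46
1 = 307·32995 − 6456·1569
1 = −6456·199539 + 39043·32995
1 = 39043·831151 − 162628·199539
1 = −162628·2692992 + 526927·831151
1 = 526927·11603119 − 2270336·2692992
So 2692992·(-2270336) ≡ 1 (mod 11603119), i.e. 2692992⁻¹ ≡ 9332783.
Then x ≡ 9332783·6719844 ≡ 10857090 (mod 11603119); the smallest non-negative solution is x = 10857090.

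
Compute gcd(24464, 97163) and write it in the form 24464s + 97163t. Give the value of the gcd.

11

Repeated division:
97163 = 3·24464 + 23771
24464 = 1·23771 + 693
23771 = 34·693 + 209
693 = 3·209 + 66
209 = 3·66 + 11
66 = 6·11 + 0
gcd(24464, 97163) = 11.
Working backward:
11 = 209 − 3·66
11 = −3·693 + 10·209
11 = 10·23771 − 343·693
11 = −343·24464 + 353·23771
11 = 353·97163 − 1402·24464
So 11 = (353)·97163 + (-1402)·24464.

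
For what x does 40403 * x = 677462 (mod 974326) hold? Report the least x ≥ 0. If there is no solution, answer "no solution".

555896

First find gcd(40403, 974326):
974326 = 24*40403 + 4654
40403 = 8*4654 + 3171
4654 = 1*3171 + 1483
3171 = 2*1483 + 205
1483 = 7*205 + 48
205 = 4*48 + 13
48 = 3*13 + 9
13 = 1*9 + 4
9 = 2*4 + 1
4 = 4*1 + 0
gcd = 1, so a unique solution mod 974326 exists.
Back-substitute for the Bézout coefficients:
1 = 9 − 2·4
1 = −2·13 + 3·9
1 = 3·48 − 11·13
1 = −11·205 + 47·48
1 = 47·1483 − 340·205
1 = −340·3171 + 727·1483
1 = 727·4654 − 1067·3171
1 = −1067·40403 + 9263·4654
1 = 9263·974326 − 223379·40403
So 40403·(-223379) ≡ 1 (mod 974326), giving 40403⁻¹ ≡ 750947.
x ≡ 40403⁻¹·677462 ≡ 750947·677462 ≡ 555896 (mod 974326).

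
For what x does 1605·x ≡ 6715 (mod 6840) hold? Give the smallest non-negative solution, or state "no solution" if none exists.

gcd(1605, 6840):
6840 = 4*1605 + 420
1605 = 3*420 + 345
420 = 1*345 + 75
345 = 4*75 + 45
75 = 1*45 + 30
45 = 1*30 + 15
30 = 2*15 + 0
gcd = 15, but 15 ∤ 6715, so the congruence has no solution.

no solution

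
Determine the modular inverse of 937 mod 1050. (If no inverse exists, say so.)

gcd(1050, 937) by repeated division:
1050 = 1*937 + 113
937 = 8*113 + 33
113 = 3*33 + 14
33 = 2*14 + 5
14 = 2*5 + 4
5 = 1*4 + 1
4 = 4*1 + 0
Since gcd(937, 1050) = 1, back-substitute to write 1 as a combination:
1 = 5 − 4
1 = −14 + 3·5
1 = 3·33 − 7·14
1 = −7·113 + 24·33
1 = 24·937 − 199·113
1 = −199·1050 + 223·937
So 937·223 ≡ 1 (mod 1050).

223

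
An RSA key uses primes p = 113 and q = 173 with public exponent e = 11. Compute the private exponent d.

φ(n) = (p−1)(q−1) = 112·172 = 19264.
Need d with 11·d ≡ 1 (mod 19264). Apply the extended Euclidean algorithm:
19264 = 1751·11 + 3
11 = 3·3 + 2
3 = 1·2 + 1
2 = 2·1 + 0
Back-substitute:
1 = 3 − 2
1 = −11 + 4·3
1 = 4·19264 − 7005·11
So 11·(-7005) ≡ 1 (mod 19264), hence d ≡ -7005 ≡ 12259 (mod 19264).

12259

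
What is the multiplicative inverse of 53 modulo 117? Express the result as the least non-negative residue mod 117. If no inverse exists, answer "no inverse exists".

53

Extended Euclidean algorithm:
117 = 2*53 + 11
53 = 4*11 + 9
11 = 1*9 + 2
9 = 4*2 + 1
2 = 2*1 + 0
gcd = 1, so the inverse exists. Back-substitute:
1 = 9 − 4·2
1 = −4·11 + 5·9
1 = 5·53 − 24·11
1 = −24·117 + 53·53
So 53·53 ≡ 1 (mod 117).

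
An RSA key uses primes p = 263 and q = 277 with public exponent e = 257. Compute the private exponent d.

φ(n) = (p−1)(q−1) = 262·276 = 72312.
Need d with 257·d ≡ 1 (mod 72312). Apply the extended Euclidean algorithm:
72312 = 281×257 + 95
257 = 2×95 + 67
95 = 1×67 + 28
67 = 2×28 + 11
28 = 2×11 + 6
11 = 1×6 + 5
6 = 1×5 + 1
5 = 5×1 + 0
Back-substitute:
1 = 6 − 5
1 = −11 + 2·6
1 = 2·28 − 5·11
1 = −5·67 + 12·28
1 = 12·95 − 17·67
1 = −17·257 + 46·95
1 = 46·72312 − 12943·257
So 257·(-12943) ≡ 1 (mod 72312), hence d ≡ -12943 ≡ 59369 (mod 72312).

59369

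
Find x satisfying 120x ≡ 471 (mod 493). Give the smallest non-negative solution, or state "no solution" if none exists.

First find gcd(120, 493):
493 = 4·120 + 13
120 = 9·13 + 3
13 = 4·3 + 1
3 = 3·1 + 0
gcd = 1, so a unique solution mod 493 exists.
Back-substitute for the Bézout coefficients:
1 = 13 − 4·3
1 = −4·120 + 37·13
1 = 37·493 − 152·120
So 120·(-152) ≡ 1 (mod 493), giving 120⁻¹ ≡ 341.
x ≡ 120⁻¹·471 ≡ 341·471 ≡ 386 (mod 493).

386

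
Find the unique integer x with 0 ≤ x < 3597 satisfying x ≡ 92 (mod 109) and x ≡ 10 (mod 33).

637

Write x = 92 + 109·k. Then 109·k ≡ 10 − 92 ≡ 17 (mod 33).
Need 109⁻¹ mod 33. Extended Euclid on (33, 10):
33 = 3*10 + 3
10 = 3*3 + 1
3 = 3*1 + 0
Back-substitute:
1 = 10 − 3·3
1 = −3·33 + 10·10
109⁻¹ ≡ 10 (mod 33), so k ≡ 10·17 ≡ 5 (mod 33).
x = 92 + 109·5 = 637.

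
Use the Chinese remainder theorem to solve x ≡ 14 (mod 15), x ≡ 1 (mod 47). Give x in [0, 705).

Write x = 14 + 15·k. Then 15·k ≡ 1 − 14 ≡ 34 (mod 47).
Need 15⁻¹ mod 47. Extended Euclid on (47, 15):
47 = 3×15 + 2
15 = 7×2 + 1
2 = 2×1 + 0
Back-substitute:
1 = 15 − 7·2
1 = −7·47 + 22·15
15⁻¹ ≡ 22 (mod 47), so k ≡ 22·34 ≡ 43 (mod 47).
x = 14 + 15·43 = 659.

659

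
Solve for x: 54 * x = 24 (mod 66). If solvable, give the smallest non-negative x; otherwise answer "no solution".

First find gcd(54, 66):
66 = 1*54 + 12
54 = 4*12 + 6
12 = 2*6 + 0
gcd = 6 and 6 | 24, so solutions exist. Divide through by 6: 9x ≡ 4 (mod 11).
Now find 9⁻¹ mod 11:
11 = 1×9 + 2
9 = 4×2 + 1
2 = 2×1 + 0
Back-substitute:
1 = 9 − 4·2
1 = −4·11 + 5·9
So 9⁻¹ ≡ 5 (mod 11).
Then x ≡ 5·4 ≡ 9 (mod 11); the smallest non-negative solution is x = 9.

9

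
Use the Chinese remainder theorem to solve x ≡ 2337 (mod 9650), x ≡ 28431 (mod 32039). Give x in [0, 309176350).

Write x = 2337 + 9650·k. Then 9650·k ≡ 28431 − 2337 ≡ 26094 (mod 32039).
Need 9650⁻¹ mod 32039. Extended Euclid on (32039, 9650):
32039 = 3*9650 + 3089
9650 = 3*3089 + 383
3089 = 8*383 + 25
383 = 15*25 + 8
25 = 3*8 + 1
8 = 8*1 + 0
Back-substitute:
1 = 25 − 3·8
1 = −3·383 + 46·25
1 = 46·3089 − 371·383
1 = −371·9650 + 1159·3089
1 = 1159·32039 − 3848·9650
9650⁻¹ ≡ 28191 (mod 32039), so k ≡ 28191·26094 ≡ 514 (mod 32039).
x = 2337 + 9650·514 = 4962437.

4962437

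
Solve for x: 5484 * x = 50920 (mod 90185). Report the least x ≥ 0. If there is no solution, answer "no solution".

First find gcd(5484, 90185):
90185 = 16·5484 + 2441
5484 = 2·2441 + 602
2441 = 4·602 + 33
602 = 18·33 + 8
33 = 4·8 + 1
8 = 8·1 + 0
gcd = 1, so a unique solution mod 90185 exists.
Back-substitute for the Bézout coefficients:
1 = 33 − 4·8
1 = −4·602 + 73·33
1 = 73·2441 − 296·602
1 = −296·5484 + 665·2441
1 = 665·90185 − 10936·5484
So 5484·(-10936) ≡ 1 (mod 90185), giving 5484⁻¹ ≡ 79249.
x ≡ 5484⁻¹·50920 ≡ 79249·50920 ≡ 31255 (mod 90185).

31255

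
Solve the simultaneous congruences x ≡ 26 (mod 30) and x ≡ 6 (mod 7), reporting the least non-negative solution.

Write x = 26 + 30·k. Then 30·k ≡ 6 − 26 ≡ 1 (mod 7).
Need 30⁻¹ mod 7. Extended Euclid on (7, 2):
7 = 3·2 + 1
2 = 2·1 + 0
Back-substitute:
1 = 7 − 3·2
30⁻¹ ≡ 4 (mod 7), so k ≡ 4·1 ≡ 4 (mod 7).
x = 26 + 30·4 = 146.

146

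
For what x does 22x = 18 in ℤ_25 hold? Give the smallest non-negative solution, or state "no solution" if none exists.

First find gcd(22, 25):
25 = 1·22 + 3
22 = 7·3 + 1
3 = 3·1 + 0
gcd = 1, so a unique solution mod 25 exists.
Back-substitute for the Bézout coefficients:
1 = 22 − 7·3
1 = −7·25 + 8·22
So 22·(8) ≡ 1 (mod 25), giving 22⁻¹ ≡ 8.
x ≡ 22⁻¹·18 ≡ 8·18 ≡ 19 (mod 25).

19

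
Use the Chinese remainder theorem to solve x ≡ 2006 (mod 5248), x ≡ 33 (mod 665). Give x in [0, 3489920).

678998

Write x = 2006 + 5248·k. Then 5248·k ≡ 33 − 2006 ≡ 22 (mod 665).
Need 5248⁻¹ mod 665. Extended Euclid on (665, 593):
665 = 1×593 + 72
593 = 8×72 + 17
72 = 4×17 + 4
17 = 4×4 + 1
4 = 4×1 + 0
Back-substitute:
1 = 17 − 4·4
1 = −4·72 + 17·17
1 = 17·593 − 140·72
1 = −140·665 + 157·593
5248⁻¹ ≡ 157 (mod 665), so k ≡ 157·22 ≡ 129 (mod 665).
x = 2006 + 5248·129 = 678998.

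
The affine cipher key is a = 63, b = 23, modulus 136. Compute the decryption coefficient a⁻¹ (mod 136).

95

Apply the Euclidean algorithm to 136 and 63:
136 = 2·63 + 10
63 = 6·10 + 3
10 = 3·3 + 1
3 = 3·1 + 0
The gcd is 1. Working backward:
1 = 10 − 3·3
1 = −3·63 + 19·10
1 = 19·136 − 41·63
Thus 63·(-41) ≡ 1 (mod 136); reducing, -41 mod 136 = 95.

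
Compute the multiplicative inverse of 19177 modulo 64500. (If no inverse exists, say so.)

Extended Euclidean algorithm:
64500 = 3·19177 + 6969
19177 = 2·6969 + 5239
6969 = 1·5239 + 1730
5239 = 3·1730 + 49
1730 = 35·49 + 15
49 = 3·15 + 4
15 = 3·4 + 3
4 = 1·3 + 1
3 = 3·1 + 0
The gcd is 1. Working backward:
1 = 4 − 3
1 = −15 + 4·4
1 = 4·49 − 13·15
1 = −13·1730 + 459·49
1 = 459·5239 − 1390·1730
1 = −1390·6969 + 1849·5239
1 = 1849·19177 − 5088·6969
1 = −5088·64500 + 17113·19177
So 19177·17113 ≡ 1 (mod 64500).

17113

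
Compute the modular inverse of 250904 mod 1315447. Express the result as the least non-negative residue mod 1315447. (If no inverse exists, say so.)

404542

Apply the Euclidean algorithm to 1315447 and 250904:
1315447 = 5*250904 + 60927
250904 = 4*60927 + 7196
60927 = 8*7196 + 3359
7196 = 2*3359 + 478
3359 = 7*478 + 13
478 = 36*13 + 10
13 = 1*10 + 3
10 = 3*3 + 1
3 = 3*1 + 0
gcd = 1, so the inverse exists. Back-substitute:
1 = 10 − 3·3
1 = −3·13 + 4·10
1 = 4·478 − 147·13
1 = −147·3359 + 1033·478
1 = 1033·7196 − 2213·3359
1 = −2213·60927 + 18737·7196
1 = 18737·250904 − 77161·60927
1 = −77161·1315447 + 404542·250904
So 250904·404542 ≡ 1 (mod 1315447).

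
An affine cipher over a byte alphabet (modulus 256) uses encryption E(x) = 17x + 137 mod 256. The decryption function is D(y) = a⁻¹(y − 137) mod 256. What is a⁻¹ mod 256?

gcd(256, 17) by repeated division:
256 = 15×17 + 1
17 = 17×1 + 0
gcd = 1, so the inverse exists. Back-substitute:
1 = 256 − 15·17
Thus 17·(-15) ≡ 1 (mod 256); reducing, -15 mod 256 = 241.

241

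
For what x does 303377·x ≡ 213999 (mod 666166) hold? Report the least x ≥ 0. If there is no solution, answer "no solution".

578061

First find gcd(303377, 666166):
666166 = 2×303377 + 59412
303377 = 5×59412 + 6317
59412 = 9×6317 + 2559
6317 = 2×2559 + 1199
2559 = 2×1199 + 161
1199 = 7×161 + 72
161 = 2×72 + 17
72 = 4×17 + 4
17 = 4×4 + 1
4 = 4×1 + 0
gcd = 1, so a unique solution mod 666166 exists.
Back-substitute for the Bézout coefficients:
1 = 17 − 4·4
1 = −4·72 + 17·17
1 = 17·161 − 38·72
1 = −38·1199 + 283·161
1 = 283·2559 − 604·1199
1 = −604·6317 + 1491·2559
1 = 1491·59412 − 14023·6317
1 = −14023·303377 + 71606·59412
1 = 71606·666166 − 157235·303377
So 303377·(-157235) ≡ 1 (mod 666166), giving 303377⁻¹ ≡ 508931.
x ≡ 303377⁻¹·213999 ≡ 508931·213999 ≡ 578061 (mod 666166).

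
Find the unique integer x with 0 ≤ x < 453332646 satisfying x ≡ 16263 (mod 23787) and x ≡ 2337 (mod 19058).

Write x = 16263 + 23787·k. Then 23787·k ≡ 2337 − 16263 ≡ 5132 (mod 19058).
Need 23787⁻¹ mod 19058. Extended Euclid on (19058, 4729):
19058 = 4×4729 + 142
4729 = 33×142 + 43
142 = 3×43 + 13
43 = 3×13 + 4
13 = 3×4 + 1
4 = 4×1 + 0
Back-substitute:
1 = 13 − 3·4
1 = −3·43 + 10·13
1 = 10·142 − 33·43
1 = −33·4729 + 1099·142
1 = 1099·19058 − 4429·4729
23787⁻¹ ≡ 14629 (mod 19058), so k ≡ 14629·5132 ≡ 6566 (mod 19058).
x = 16263 + 23787·6566 = 156201705.

156201705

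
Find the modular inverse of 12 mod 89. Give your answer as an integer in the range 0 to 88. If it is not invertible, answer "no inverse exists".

Apply the Euclidean algorithm to 89 and 12:
89 = 7×12 + 5
12 = 2×5 + 2
5 = 2×2 + 1
2 = 2×1 + 0
The gcd is 1. Working backward:
1 = 5 − 2·2
1 = −2·12 + 5·5
1 = 5·89 − 37·12
Hence 12⁻¹ ≡ -37 ≡ 52 (mod 89).

52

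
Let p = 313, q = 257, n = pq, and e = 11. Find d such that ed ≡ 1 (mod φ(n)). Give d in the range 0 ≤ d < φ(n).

φ(n) = (p−1)(q−1) = 312·256 = 79872.
Need d with 11·d ≡ 1 (mod 79872). Apply the extended Euclidean algorithm:
79872 = 7261×11 + 1
11 = 11×1 + 0
Back-substitute:
1 = 79872 − 7261·11
So 11·(-7261) ≡ 1 (mod 79872), hence d ≡ -7261 ≡ 72611 (mod 79872).

72611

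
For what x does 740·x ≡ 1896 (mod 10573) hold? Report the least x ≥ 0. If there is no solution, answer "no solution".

5832

First find gcd(740, 10573):
10573 = 14*740 + 213
740 = 3*213 + 101
213 = 2*101 + 11
101 = 9*11 + 2
11 = 5*2 + 1
2 = 2*1 + 0
gcd = 1, so a unique solution mod 10573 exists.
Back-substitute for the Bézout coefficients:
1 = 11 − 5·2
1 = −5·101 + 46·11
1 = 46·213 − 97·101
1 = −97·740 + 337·213
1 = 337·10573 − 4815·740
So 740·(-4815) ≡ 1 (mod 10573), giving 740⁻¹ ≡ 5758.
x ≡ 740⁻¹·1896 ≡ 5758·1896 ≡ 5832 (mod 10573).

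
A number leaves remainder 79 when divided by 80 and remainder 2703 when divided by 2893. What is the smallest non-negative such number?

95279

Write x = 79 + 80·k. Then 80·k ≡ 2703 − 79 ≡ 2624 (mod 2893).
Need 80⁻¹ mod 2893. Extended Euclid on (2893, 80):
2893 = 36×80 + 13
80 = 6×13 + 2
13 = 6×2 + 1
2 = 2×1 + 0
Back-substitute:
1 = 13 − 6·2
1 = −6·80 + 37·13
1 = 37·2893 − 1338·80
80⁻¹ ≡ 1555 (mod 2893), so k ≡ 1555·2624 ≡ 1190 (mod 2893).
x = 79 + 80·1190 = 95279.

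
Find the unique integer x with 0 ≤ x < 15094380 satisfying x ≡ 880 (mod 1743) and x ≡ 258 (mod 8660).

Write x = 880 + 1743·k. Then 1743·k ≡ 258 − 880 ≡ 8038 (mod 8660).
Need 1743⁻¹ mod 8660. Extended Euclid on (8660, 1743):
8660 = 4*1743 + 1688
1743 = 1*1688 + 55
1688 = 30*55 + 38
55 = 1*38 + 17
38 = 2*17 + 4
17 = 4*4 + 1
4 = 4*1 + 0
Back-substitute:
1 = 17 − 4·4
1 = −4·38 + 9·17
1 = 9·55 − 13·38
1 = −13·1688 + 399·55
1 = 399·1743 − 412·1688
1 = −412·8660 + 2047·1743
1743⁻¹ ≡ 2047 (mod 8660), so k ≡ 2047·8038 ≡ 8446 (mod 8660).
x = 880 + 1743·8446 = 14722258.

14722258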